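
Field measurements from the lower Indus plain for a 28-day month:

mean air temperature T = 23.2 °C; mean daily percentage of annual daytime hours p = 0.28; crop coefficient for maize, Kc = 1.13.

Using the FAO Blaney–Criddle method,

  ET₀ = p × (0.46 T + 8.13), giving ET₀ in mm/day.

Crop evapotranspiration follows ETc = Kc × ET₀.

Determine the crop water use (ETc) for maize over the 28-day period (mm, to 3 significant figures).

167 mm

ET₀ = 0.28 × (0.46 × 23.2 + 8.13) = 0.28 × 18.802 = 5.2646 mm/d
ETc = Kc × ET₀ = 1.13 × 5.2646 = 5.9490 mm/d
Over 28 days: 5.9490 × 28 = 166.572 mm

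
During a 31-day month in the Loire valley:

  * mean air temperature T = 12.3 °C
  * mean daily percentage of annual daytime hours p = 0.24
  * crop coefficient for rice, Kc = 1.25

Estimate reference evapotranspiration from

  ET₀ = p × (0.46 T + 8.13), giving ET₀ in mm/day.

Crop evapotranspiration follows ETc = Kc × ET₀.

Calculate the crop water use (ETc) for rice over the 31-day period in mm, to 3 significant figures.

ET₀ = 0.24 × (0.46 × 12.3 + 8.13) = 0.24 × 13.788 = 3.3091 mm/d
ETc = Kc × ET₀ = 1.25 × 3.3091 = 4.1364 mm/d
Over 31 days: 4.1364 × 31 = 128.228 mm

128 mm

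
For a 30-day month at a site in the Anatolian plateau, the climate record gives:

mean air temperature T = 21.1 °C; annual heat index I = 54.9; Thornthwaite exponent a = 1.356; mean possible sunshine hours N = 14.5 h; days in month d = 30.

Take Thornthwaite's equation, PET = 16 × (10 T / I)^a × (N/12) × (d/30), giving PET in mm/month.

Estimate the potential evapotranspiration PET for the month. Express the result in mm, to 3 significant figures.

120 mm

10T/I = 10 × 21.1 / 54.9 = 3.8434
(10T/I)^a = 3.8434^1.356 = 6.2069
Uncorrected PET = 16 × 6.2069 = 99.310 mm
Correction = (N/12)(d/30) = (14.5/12)(30/30) = 1.2083
PET = 99.310 × 1.2083 = 119.996 mm/month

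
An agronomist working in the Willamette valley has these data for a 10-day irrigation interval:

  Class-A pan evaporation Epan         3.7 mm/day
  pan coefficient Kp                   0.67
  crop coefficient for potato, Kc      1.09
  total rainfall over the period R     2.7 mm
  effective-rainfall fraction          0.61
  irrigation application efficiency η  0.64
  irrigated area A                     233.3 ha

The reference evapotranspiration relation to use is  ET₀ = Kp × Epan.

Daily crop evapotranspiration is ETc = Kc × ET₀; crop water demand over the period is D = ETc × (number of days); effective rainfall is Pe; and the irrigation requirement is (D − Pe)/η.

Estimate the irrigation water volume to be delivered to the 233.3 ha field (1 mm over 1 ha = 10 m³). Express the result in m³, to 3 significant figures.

92500 m³

ET₀ = 0.67 × 3.7 = 2.4790 mm/d
ETc = Kc × ET₀ = 1.09 × 2.4790 = 2.7021 mm/d
Crop demand D = ETc × 10 d = 2.7021 × 10 = 27.021 mm
Pe = 0.61 × 2.7 = 1.647 mm
D − Pe = 27.021 − 1.647 = 25.374 mm
Gross irrigation = 25.374 / 0.64 = 39.647 mm
Volume = 39.647 mm × 233.3 ha × 10 = 92496.5 m³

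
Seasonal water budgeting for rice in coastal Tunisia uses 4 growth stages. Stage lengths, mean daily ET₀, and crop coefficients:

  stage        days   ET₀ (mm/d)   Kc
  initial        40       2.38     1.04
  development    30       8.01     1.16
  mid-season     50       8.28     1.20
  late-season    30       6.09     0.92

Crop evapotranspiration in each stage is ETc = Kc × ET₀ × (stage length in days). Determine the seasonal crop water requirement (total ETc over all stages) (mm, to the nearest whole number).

initial: 1.04 × 2.38 × 40 = 99.01 mm
development: 1.16 × 8.01 × 30 = 278.75 mm
mid-season: 1.20 × 8.28 × 50 = 496.80 mm
late-season: 0.92 × 6.09 × 30 = 168.08 mm
Seasonal total = 1042.64 mm

1043 mm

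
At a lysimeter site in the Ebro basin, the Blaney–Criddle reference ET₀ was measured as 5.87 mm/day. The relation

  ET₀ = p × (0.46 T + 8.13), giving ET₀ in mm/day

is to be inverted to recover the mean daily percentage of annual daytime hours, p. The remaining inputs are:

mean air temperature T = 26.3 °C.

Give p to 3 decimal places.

p = ET₀ / (0.46 T + 8.13) = 5.87 / (0.46 × 26.3 + 8.13) = 5.87 / 20.228 = 0.2902

0.290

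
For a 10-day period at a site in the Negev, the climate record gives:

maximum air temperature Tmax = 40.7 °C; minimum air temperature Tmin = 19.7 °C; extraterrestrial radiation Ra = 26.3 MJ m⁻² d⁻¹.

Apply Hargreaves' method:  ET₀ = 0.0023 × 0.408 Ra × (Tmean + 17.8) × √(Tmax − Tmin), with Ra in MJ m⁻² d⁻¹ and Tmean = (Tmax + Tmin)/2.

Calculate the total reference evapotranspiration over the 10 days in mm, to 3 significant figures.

54.3 mm

Tmean = (40.7 + 19.7)/2 = 30.20 °C
0.408 Ra = 0.408 × 26.3 = 10.7304 mm/d equivalent
ET₀ = 0.0023 × 10.7304 × (30.20 + 17.8) × √21.0 = 0.0023 × 10.7304 × 48.00 × 4.5826 = 5.4287 mm/d
Over 10 days: 5.4287 × 10 = 54.287 mm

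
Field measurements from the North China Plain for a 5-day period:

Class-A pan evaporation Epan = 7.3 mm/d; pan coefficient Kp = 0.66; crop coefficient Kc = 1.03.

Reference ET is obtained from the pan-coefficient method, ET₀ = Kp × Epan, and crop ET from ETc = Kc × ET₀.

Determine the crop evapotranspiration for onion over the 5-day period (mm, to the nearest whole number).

25 mm

ET₀ = 0.66 × 7.3 = 4.8180 mm/d
ETc = Kc × ET₀ = 1.03 × 4.8180 = 4.9625 mm/d
Over 5 days: 4.9625 × 5 = 24.813 mm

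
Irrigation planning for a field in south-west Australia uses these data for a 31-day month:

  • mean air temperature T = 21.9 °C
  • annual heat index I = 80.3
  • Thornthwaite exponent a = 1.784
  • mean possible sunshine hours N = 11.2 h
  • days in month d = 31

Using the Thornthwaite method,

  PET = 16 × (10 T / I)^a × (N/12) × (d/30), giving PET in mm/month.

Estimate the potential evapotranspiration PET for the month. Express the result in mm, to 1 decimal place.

10T/I = 10 × 21.9 / 80.3 = 2.7273
(10T/I)^a = 2.7273^1.784 = 5.9889
Uncorrected PET = 16 × 5.9889 = 95.822 mm
Correction = (N/12)(d/30) = (11.2/12)(31/30) = 0.9644
PET = 95.822 × 0.9644 = 92.411 mm/month

92.4 mm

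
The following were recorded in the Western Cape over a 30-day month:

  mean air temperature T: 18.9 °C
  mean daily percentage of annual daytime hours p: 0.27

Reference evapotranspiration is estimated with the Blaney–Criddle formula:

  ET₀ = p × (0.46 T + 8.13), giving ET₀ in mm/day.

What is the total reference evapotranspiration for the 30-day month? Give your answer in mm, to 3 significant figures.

ET₀ = 0.27 × (0.46 × 18.9 + 8.13) = 0.27 × 16.824 = 4.5425 mm/d
Monthly total = 4.5425 × 30 = 136.275 mm

136 mm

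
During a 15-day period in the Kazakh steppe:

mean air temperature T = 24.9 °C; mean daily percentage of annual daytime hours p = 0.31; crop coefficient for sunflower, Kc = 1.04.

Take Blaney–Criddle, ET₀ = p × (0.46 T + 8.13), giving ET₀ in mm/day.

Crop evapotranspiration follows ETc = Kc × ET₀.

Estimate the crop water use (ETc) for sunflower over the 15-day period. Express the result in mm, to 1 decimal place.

94.7 mm

ET₀ = 0.31 × (0.46 × 24.9 + 8.13) = 0.31 × 19.584 = 6.0710 mm/d
ETc = Kc × ET₀ = 1.04 × 6.0710 = 6.3138 mm/d
Over 15 days: 6.3138 × 15 = 94.707 mm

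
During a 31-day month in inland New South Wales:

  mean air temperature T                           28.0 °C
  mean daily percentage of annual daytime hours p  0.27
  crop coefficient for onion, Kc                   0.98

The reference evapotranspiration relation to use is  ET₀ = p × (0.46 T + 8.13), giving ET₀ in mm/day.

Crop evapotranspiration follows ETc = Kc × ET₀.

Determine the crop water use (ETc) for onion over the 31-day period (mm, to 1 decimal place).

172.3 mm

ET₀ = 0.27 × (0.46 × 28.0 + 8.13) = 0.27 × 21.010 = 5.6727 mm/d
ETc = Kc × ET₀ = 0.98 × 5.6727 = 5.5592 mm/d
Over 31 days: 5.5592 × 31 = 172.335 mm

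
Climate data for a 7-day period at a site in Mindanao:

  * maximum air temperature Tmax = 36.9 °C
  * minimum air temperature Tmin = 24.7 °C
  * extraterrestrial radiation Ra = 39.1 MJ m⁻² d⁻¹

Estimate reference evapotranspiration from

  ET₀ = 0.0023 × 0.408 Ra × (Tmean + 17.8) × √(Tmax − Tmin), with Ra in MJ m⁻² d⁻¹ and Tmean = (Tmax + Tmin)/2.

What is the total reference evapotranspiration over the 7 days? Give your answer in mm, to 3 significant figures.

43.6 mm

Tmean = (36.9 + 24.7)/2 = 30.80 °C
0.408 Ra = 0.408 × 39.1 = 15.9528 mm/d equivalent
ET₀ = 0.0023 × 15.9528 × (30.80 + 17.8) × √12.2 = 0.0023 × 15.9528 × 48.60 × 3.4928 = 6.2284 mm/d
Over 7 days: 6.2284 × 7 = 43.599 mm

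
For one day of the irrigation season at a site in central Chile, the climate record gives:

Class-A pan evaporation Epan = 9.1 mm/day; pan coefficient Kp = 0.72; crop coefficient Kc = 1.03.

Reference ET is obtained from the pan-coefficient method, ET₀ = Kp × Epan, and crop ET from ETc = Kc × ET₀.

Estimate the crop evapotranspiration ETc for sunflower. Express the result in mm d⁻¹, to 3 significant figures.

ET₀ = 0.72 × 9.1 = 6.5520 mm/d
ETc = Kc × ET₀ = 1.03 × 6.5520 = 6.7486 mm/d

6.75 mm d⁻¹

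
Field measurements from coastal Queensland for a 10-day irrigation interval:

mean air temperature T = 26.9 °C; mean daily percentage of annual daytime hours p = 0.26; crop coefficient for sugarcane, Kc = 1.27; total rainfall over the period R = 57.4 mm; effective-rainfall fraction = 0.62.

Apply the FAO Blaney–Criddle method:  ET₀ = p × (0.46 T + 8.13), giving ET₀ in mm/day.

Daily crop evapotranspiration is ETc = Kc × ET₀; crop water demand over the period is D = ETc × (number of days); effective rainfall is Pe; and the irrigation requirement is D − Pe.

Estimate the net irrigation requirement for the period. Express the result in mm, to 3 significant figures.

ET₀ = 0.26 × (0.46 × 26.9 + 8.13) = 0.26 × 20.504 = 5.3310 mm/d
ETc = Kc × ET₀ = 1.27 × 5.3310 = 6.7704 mm/d
Crop demand D = ETc × 10 d = 6.7704 × 10 = 67.704 mm
Pe = 0.62 × 57.4 = 35.588 mm
D − Pe = 67.704 − 35.588 = 32.116 mm

32.1 mm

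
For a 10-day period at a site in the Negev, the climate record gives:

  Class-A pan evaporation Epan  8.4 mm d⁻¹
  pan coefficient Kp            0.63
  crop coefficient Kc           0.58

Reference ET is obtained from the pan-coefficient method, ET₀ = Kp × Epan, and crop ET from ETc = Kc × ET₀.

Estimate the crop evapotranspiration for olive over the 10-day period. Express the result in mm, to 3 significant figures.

30.7 mm

ET₀ = 0.63 × 8.4 = 5.2920 mm/d
ETc = Kc × ET₀ = 0.58 × 5.2920 = 3.0694 mm/d
Over 10 days: 3.0694 × 10 = 30.694 mm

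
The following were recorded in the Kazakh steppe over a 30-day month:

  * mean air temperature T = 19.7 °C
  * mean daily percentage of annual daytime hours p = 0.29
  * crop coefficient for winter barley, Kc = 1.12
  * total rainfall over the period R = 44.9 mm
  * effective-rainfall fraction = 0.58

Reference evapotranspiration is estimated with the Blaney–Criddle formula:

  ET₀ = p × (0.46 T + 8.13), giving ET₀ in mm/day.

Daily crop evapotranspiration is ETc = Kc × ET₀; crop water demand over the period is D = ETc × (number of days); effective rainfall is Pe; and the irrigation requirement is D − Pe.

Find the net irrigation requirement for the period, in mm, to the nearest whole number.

ET₀ = 0.29 × (0.46 × 19.7 + 8.13) = 0.29 × 17.192 = 4.9857 mm/d
ETc = Kc × ET₀ = 1.12 × 4.9857 = 5.5840 mm/d
Crop demand D = ETc × 30 d = 5.5840 × 30 = 167.520 mm
Pe = 0.58 × 44.9 = 26.042 mm
D − Pe = 167.520 − 26.042 = 141.478 mm

141 mm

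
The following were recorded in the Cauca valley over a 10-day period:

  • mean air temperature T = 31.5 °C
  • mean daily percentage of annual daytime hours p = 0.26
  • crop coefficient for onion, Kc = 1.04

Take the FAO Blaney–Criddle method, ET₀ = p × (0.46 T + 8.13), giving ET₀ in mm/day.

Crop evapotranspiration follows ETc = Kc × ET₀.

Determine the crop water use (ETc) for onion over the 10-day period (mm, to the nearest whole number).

61 mm

ET₀ = 0.26 × (0.46 × 31.5 + 8.13) = 0.26 × 22.620 = 5.8812 mm/d
ETc = Kc × ET₀ = 1.04 × 5.8812 = 6.1164 mm/d
Over 10 days: 6.1164 × 10 = 61.164 mm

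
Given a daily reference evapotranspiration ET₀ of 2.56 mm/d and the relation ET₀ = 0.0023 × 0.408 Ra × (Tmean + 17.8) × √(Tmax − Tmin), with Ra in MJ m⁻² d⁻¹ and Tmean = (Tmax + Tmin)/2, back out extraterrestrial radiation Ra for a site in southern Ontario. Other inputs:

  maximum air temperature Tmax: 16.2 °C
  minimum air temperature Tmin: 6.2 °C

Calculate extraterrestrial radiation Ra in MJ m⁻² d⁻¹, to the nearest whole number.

Tmean = (16.2+6.2)/2 = 11.20 °C; ΔT = 10.0
Ra = ET₀ / [0.0023 × 0.408 × (Tmean+17.8) × √ΔT]
   = 2.56 / (0.0023 × 0.408 × 29.00 × 3.1623) = 29.748 MJ m⁻² d⁻¹

30 MJ m⁻² d⁻¹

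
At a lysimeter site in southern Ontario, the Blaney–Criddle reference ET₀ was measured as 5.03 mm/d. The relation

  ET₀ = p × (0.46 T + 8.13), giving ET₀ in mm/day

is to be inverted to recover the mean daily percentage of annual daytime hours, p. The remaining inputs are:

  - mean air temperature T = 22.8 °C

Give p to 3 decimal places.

0.270

p = ET₀ / (0.46 T + 8.13) = 5.03 / (0.46 × 22.8 + 8.13) = 5.03 / 18.618 = 0.2702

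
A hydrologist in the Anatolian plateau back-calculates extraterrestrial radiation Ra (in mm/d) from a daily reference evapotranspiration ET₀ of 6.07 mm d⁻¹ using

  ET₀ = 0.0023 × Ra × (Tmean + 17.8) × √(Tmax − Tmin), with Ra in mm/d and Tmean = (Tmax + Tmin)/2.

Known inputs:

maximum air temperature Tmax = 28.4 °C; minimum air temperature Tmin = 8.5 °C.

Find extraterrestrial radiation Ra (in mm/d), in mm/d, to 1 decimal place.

Tmean = 18.45 °C; √ΔT = 4.4609
Ra = ET₀ / [0.0023 × (Tmean+17.8) × √ΔT] = 6.07 / (0.0023 × 36.25 × 4.4609) = 16.320 mm/d

16.3 mm/d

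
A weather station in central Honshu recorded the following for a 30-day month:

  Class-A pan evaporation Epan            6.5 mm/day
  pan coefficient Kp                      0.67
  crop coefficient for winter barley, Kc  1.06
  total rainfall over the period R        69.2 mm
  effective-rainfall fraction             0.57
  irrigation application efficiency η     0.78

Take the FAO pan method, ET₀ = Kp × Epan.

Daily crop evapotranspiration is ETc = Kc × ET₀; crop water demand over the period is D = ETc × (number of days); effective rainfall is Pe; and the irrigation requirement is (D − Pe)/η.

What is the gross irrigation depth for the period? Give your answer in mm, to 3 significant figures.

127 mm

ET₀ = 0.67 × 6.5 = 4.3550 mm/d
ETc = Kc × ET₀ = 1.06 × 4.3550 = 4.6163 mm/d
Crop demand D = ETc × 30 d = 4.6163 × 30 = 138.489 mm
Pe = 0.57 × 69.2 = 39.444 mm
D − Pe = 138.489 − 39.444 = 99.045 mm
Gross irrigation = 99.045 / 0.78 = 126.981 mm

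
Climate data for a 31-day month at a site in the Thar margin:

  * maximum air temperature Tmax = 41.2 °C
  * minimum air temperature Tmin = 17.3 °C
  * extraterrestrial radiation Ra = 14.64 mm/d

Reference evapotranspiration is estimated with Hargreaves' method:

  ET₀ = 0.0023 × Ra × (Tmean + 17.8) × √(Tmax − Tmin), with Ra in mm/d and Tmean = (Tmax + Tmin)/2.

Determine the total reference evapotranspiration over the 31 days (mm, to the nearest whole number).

240 mm

Tmean = (41.2 + 17.3)/2 = 29.25 °C
ET₀ = 0.0023 × 14.64 × (29.25 + 17.8) × √23.9 = 0.0023 × 14.64 × 47.05 × 4.8888 = 7.7452 mm/d
Over 31 days: 7.7452 × 31 = 240.101 mm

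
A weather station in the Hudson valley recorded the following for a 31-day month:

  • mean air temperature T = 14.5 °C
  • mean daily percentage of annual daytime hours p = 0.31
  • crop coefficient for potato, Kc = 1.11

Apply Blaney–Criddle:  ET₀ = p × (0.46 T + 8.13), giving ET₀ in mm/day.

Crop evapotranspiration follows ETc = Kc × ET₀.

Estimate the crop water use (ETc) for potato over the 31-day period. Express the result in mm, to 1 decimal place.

ET₀ = 0.31 × (0.46 × 14.5 + 8.13) = 0.31 × 14.800 = 4.5880 mm/d
ETc = Kc × ET₀ = 1.11 × 4.5880 = 5.0927 mm/d
Over 31 days: 5.0927 × 31 = 157.874 mm

157.9 mm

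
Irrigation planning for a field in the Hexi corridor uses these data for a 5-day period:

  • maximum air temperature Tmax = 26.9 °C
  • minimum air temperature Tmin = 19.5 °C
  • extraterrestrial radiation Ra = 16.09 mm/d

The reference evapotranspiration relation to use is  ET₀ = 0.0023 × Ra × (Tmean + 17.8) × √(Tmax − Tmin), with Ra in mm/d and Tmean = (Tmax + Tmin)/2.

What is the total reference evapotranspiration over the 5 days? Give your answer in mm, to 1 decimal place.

Tmean = (26.9 + 19.5)/2 = 23.20 °C
ET₀ = 0.0023 × 16.09 × (23.20 + 17.8) × √7.4 = 0.0023 × 16.09 × 41.00 × 2.7203 = 4.1275 mm/d
Over 5 days: 4.1275 × 5 = 20.638 mm

20.6 mm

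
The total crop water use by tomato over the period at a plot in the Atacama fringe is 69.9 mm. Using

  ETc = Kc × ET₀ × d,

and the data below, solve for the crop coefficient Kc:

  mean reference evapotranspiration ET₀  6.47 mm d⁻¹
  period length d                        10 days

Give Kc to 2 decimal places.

ETc = Kc × ET₀ × d  ⇒  Kc = ETc / (ET₀ × d)
Kc = 69.9 / (6.47 × 10) = 69.9 / 64.70 = 1.0804

1.08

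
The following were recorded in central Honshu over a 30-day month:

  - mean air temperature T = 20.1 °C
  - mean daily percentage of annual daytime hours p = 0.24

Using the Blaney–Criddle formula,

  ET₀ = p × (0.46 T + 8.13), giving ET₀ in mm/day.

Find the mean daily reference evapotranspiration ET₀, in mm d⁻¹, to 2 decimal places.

4.17 mm d⁻¹

ET₀ = 0.24 × (0.46 × 20.1 + 8.13) = 0.24 × 17.376 = 4.1702 mm/d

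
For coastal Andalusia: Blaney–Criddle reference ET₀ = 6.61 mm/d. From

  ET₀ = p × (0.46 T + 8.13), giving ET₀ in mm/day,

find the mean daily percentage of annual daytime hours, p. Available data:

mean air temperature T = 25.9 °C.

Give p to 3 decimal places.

0.330

p = ET₀ / (0.46 T + 8.13) = 6.61 / (0.46 × 25.9 + 8.13) = 6.61 / 20.044 = 0.3298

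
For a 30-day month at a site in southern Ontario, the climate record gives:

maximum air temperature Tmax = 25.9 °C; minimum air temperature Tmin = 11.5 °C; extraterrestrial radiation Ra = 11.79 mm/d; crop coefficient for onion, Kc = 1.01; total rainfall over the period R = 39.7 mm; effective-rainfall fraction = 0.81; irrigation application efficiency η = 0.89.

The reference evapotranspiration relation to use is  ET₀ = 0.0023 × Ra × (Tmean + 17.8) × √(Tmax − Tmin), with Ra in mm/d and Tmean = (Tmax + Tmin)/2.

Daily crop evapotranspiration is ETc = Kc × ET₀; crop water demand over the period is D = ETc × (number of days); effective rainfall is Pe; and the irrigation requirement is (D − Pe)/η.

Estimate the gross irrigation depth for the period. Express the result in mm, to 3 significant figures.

Tmean = (25.9 + 11.5)/2 = 18.70 °C
ET₀ = 0.0023 × 11.79 × (18.70 + 17.8) × √14.4 = 0.0023 × 11.79 × 36.50 × 3.7947 = 3.7559 mm/d
ETc = Kc × ET₀ = 1.01 × 3.7559 = 3.7935 mm/d
Crop demand D = ETc × 30 d = 3.7935 × 30 = 113.805 mm
Pe = 0.81 × 39.7 = 32.157 mm
D − Pe = 113.805 − 32.157 = 81.648 mm
Gross irrigation = 81.648 / 0.89 = 91.739 mm

91.7 mm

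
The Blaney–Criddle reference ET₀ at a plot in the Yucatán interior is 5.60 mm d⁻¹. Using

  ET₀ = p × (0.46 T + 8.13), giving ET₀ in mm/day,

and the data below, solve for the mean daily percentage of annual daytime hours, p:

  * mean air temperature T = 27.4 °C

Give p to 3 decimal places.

p = ET₀ / (0.46 T + 8.13) = 5.60 / (0.46 × 27.4 + 8.13) = 5.60 / 20.734 = 0.2701

0.270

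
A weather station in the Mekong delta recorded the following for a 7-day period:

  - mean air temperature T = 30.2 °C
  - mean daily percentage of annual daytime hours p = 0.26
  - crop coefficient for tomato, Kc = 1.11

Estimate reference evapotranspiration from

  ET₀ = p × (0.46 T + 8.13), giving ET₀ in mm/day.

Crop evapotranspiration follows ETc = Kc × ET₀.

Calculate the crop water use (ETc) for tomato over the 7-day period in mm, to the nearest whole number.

ET₀ = 0.26 × (0.46 × 30.2 + 8.13) = 0.26 × 22.022 = 5.7257 mm/d
ETc = Kc × ET₀ = 1.11 × 5.7257 = 6.3555 mm/d
Over 7 days: 6.3555 × 7 = 44.489 mm

44 mm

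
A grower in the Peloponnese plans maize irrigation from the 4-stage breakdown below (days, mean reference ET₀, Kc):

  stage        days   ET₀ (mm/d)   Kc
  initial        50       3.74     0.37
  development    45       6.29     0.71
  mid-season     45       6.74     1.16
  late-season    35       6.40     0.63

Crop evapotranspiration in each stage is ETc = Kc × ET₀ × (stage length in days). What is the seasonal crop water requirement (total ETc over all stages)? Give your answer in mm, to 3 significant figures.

763 mm

initial: 0.37 × 3.74 × 50 = 69.19 mm
development: 0.71 × 6.29 × 45 = 200.97 mm
mid-season: 1.16 × 6.74 × 45 = 351.83 mm
late-season: 0.63 × 6.40 × 35 = 141.12 mm
Seasonal total = 763.11 mm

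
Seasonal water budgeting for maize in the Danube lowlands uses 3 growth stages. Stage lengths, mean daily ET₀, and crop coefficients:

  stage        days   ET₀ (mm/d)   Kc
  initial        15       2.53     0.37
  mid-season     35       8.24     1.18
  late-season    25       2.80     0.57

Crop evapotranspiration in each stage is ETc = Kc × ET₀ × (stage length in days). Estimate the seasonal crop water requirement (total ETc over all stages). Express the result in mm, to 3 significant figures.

initial: 0.37 × 2.53 × 15 = 14.04 mm
mid-season: 1.18 × 8.24 × 35 = 340.31 mm
late-season: 0.57 × 2.80 × 25 = 39.90 mm
Seasonal total = 394.25 mm

394 mm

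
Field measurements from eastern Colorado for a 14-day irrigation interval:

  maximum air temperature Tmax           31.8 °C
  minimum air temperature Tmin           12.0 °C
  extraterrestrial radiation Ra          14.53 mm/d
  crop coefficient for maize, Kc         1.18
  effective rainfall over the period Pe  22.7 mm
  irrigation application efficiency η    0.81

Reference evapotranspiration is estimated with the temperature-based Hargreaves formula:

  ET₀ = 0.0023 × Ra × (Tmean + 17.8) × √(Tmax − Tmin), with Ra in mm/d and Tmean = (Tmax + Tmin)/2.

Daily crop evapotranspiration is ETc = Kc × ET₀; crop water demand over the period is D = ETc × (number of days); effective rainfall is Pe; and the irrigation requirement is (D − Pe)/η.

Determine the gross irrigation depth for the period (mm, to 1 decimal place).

Tmean = (31.8 + 12.0)/2 = 21.90 °C
ET₀ = 0.0023 × 14.53 × (21.90 + 17.8) × √19.8 = 0.0023 × 14.53 × 39.70 × 4.4497 = 5.9036 mm/d
ETc = Kc × ET₀ = 1.18 × 5.9036 = 6.9662 mm/d
Crop demand D = ETc × 14 d = 6.9662 × 14 = 97.527 mm
D − Pe = 97.527 − 22.7 = 74.827 mm
Gross irrigation = 74.827 / 0.81 = 92.379 mm

92.4 mm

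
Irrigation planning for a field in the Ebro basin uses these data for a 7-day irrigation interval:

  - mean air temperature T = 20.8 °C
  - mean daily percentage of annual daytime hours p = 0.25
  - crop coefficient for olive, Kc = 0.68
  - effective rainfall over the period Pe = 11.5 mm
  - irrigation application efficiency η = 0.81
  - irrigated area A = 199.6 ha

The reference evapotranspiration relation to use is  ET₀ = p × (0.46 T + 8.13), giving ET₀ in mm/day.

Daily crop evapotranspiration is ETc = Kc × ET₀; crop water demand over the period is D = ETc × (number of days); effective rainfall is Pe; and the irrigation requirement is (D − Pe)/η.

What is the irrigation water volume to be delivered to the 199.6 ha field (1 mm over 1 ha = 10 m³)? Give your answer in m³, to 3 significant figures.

23600 m³

ET₀ = 0.25 × (0.46 × 20.8 + 8.13) = 0.25 × 17.698 = 4.4245 mm/d
ETc = Kc × ET₀ = 0.68 × 4.4245 = 3.0087 mm/d
Crop demand D = ETc × 7 d = 3.0087 × 7 = 21.061 mm
D − Pe = 21.061 − 11.5 = 9.561 mm
Gross irrigation = 9.561 / 0.81 = 11.804 mm
Volume = 11.804 mm × 199.6 ha × 10 = 23560.8 m³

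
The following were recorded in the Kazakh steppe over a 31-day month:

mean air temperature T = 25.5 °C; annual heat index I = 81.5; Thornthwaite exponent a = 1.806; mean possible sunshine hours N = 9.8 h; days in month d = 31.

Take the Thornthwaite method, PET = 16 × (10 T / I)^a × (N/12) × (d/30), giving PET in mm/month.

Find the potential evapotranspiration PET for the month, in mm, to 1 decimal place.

105.9 mm

10T/I = 10 × 25.5 / 81.5 = 3.1288
(10T/I)^a = 3.1288^1.806 = 7.8461
Uncorrected PET = 16 × 7.8461 = 125.538 mm
Correction = (N/12)(d/30) = (9.8/12)(31/30) = 0.8439
PET = 125.538 × 0.8439 = 105.942 mm/month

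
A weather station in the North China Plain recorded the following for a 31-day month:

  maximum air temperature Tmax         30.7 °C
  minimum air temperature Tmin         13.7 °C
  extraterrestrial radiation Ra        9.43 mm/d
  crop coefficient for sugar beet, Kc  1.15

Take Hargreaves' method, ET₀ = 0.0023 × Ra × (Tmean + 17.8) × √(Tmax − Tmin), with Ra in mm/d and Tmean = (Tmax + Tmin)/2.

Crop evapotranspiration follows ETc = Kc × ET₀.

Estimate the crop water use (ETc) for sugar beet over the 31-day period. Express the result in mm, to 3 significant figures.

128 mm

Tmean = (30.7 + 13.7)/2 = 22.20 °C
ET₀ = 0.0023 × 9.43 × (22.20 + 17.8) × √17.0 = 0.0023 × 9.43 × 40.00 × 4.1231 = 3.5770 mm/d
ETc = Kc × ET₀ = 1.15 × 3.5770 = 4.1136 mm/d
Over 31 days: 4.1136 × 31 = 127.522 mm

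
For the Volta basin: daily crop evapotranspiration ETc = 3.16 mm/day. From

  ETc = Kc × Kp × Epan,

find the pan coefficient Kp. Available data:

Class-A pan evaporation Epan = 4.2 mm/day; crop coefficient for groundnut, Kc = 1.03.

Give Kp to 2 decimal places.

0.73

ETc = Kc × Kp × Epan  ⇒  Kp = ETc / (Kc × Epan)
Kp = 3.16 / (1.03 × 4.2) = 3.16 / 4.326 = 0.7305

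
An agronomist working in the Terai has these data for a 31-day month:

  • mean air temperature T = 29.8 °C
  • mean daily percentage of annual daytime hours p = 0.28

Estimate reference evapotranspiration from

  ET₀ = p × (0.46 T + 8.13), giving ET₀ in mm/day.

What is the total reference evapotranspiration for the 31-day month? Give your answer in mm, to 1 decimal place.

189.6 mm

ET₀ = 0.28 × (0.46 × 29.8 + 8.13) = 0.28 × 21.838 = 6.1146 mm/d
Monthly total = 6.1146 × 31 = 189.553 mm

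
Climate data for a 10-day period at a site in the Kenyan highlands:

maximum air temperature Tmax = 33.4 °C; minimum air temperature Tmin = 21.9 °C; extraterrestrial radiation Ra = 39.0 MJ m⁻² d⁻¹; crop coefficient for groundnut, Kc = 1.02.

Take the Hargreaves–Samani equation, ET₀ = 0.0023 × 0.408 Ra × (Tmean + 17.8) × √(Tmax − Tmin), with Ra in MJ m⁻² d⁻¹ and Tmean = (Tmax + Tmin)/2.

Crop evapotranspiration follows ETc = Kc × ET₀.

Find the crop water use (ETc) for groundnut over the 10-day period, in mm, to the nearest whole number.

Tmean = (33.4 + 21.9)/2 = 27.65 °C
0.408 Ra = 0.408 × 39.0 = 15.9120 mm/d equivalent
ET₀ = 0.0023 × 15.9120 × (27.65 + 17.8) × √11.5 = 0.0023 × 15.9120 × 45.45 × 3.3912 = 5.6408 mm/d
ETc = Kc × ET₀ = 1.02 × 5.6408 = 5.7536 mm/d
Over 10 days: 5.7536 × 10 = 57.536 mm

58 mm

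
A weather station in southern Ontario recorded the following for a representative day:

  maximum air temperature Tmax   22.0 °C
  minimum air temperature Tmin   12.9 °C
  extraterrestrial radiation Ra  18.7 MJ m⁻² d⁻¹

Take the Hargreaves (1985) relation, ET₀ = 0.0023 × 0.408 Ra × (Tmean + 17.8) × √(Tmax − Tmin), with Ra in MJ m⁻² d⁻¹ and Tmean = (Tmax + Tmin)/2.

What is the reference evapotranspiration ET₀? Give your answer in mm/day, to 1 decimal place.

Tmean = (22.0 + 12.9)/2 = 17.45 °C
0.408 Ra = 0.408 × 18.7 = 7.6296 mm/d equivalent
ET₀ = 0.0023 × 7.6296 × (17.45 + 17.8) × √9.1 = 0.0023 × 7.6296 × 35.25 × 3.0166 = 1.8660 mm/d

1.9 mm/day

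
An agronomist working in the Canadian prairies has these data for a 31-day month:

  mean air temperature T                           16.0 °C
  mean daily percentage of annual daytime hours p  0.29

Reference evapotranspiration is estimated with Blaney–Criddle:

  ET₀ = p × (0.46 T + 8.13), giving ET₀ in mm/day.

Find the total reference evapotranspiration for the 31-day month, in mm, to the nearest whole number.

139 mm

ET₀ = 0.29 × (0.46 × 16.0 + 8.13) = 0.29 × 15.490 = 4.4921 mm/d
Monthly total = 4.4921 × 31 = 139.255 mm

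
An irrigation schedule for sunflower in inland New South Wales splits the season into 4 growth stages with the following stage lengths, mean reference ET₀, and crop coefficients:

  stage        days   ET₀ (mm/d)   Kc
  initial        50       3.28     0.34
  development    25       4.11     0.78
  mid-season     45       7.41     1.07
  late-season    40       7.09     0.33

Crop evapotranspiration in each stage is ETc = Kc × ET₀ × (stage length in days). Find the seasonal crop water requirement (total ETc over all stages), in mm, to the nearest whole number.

586 mm

initial: 0.34 × 3.28 × 50 = 55.76 mm
development: 0.78 × 4.11 × 25 = 80.15 mm
mid-season: 1.07 × 7.41 × 45 = 356.79 mm
late-season: 0.33 × 7.09 × 40 = 93.59 mm
Seasonal total = 586.29 mm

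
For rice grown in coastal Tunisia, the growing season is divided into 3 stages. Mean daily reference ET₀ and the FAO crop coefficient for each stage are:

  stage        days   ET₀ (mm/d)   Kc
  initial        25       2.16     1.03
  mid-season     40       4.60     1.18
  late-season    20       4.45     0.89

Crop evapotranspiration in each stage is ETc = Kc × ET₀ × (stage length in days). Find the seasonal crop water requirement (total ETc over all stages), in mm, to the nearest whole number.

352 mm

initial: 1.03 × 2.16 × 25 = 55.62 mm
mid-season: 1.18 × 4.60 × 40 = 217.12 mm
late-season: 0.89 × 4.45 × 20 = 79.21 mm
Seasonal total = 351.95 mm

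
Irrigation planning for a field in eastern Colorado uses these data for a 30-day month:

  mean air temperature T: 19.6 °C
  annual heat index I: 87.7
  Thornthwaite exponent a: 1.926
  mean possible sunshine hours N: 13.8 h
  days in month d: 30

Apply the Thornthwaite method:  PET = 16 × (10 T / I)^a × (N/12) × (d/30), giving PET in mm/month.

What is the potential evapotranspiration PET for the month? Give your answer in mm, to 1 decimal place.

10T/I = 10 × 19.6 / 87.7 = 2.2349
(10T/I)^a = 2.2349^1.926 = 4.7062
Uncorrected PET = 16 × 4.7062 = 75.299 mm
Correction = (N/12)(d/30) = (13.8/12)(30/30) = 1.1500
PET = 75.299 × 1.1500 = 86.594 mm/month

86.6 mm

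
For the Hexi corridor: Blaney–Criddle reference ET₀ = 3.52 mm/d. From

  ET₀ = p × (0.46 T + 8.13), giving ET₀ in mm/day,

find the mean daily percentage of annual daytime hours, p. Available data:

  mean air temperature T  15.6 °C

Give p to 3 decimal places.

p = ET₀ / (0.46 T + 8.13) = 3.52 / (0.46 × 15.6 + 8.13) = 3.52 / 15.306 = 0.2300

0.230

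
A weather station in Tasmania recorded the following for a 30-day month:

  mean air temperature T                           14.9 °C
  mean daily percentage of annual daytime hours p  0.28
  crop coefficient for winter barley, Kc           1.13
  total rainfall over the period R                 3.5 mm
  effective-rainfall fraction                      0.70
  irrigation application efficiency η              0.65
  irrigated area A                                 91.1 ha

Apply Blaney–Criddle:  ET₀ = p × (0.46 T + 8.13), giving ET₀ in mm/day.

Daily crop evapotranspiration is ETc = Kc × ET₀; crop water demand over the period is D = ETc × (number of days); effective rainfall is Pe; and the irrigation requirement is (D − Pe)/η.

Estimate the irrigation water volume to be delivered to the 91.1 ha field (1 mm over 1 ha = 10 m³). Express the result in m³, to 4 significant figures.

ET₀ = 0.28 × (0.46 × 14.9 + 8.13) = 0.28 × 14.984 = 4.1955 mm/d
ETc = Kc × ET₀ = 1.13 × 4.1955 = 4.7409 mm/d
Crop demand D = ETc × 30 d = 4.7409 × 30 = 142.227 mm
Pe = 0.70 × 3.5 = 2.450 mm
D − Pe = 142.227 − 2.450 = 139.777 mm
Gross irrigation = 139.777 / 0.65 = 215.042 mm
Volume = 215.042 mm × 91.1 ha × 10 = 195903.3 m³

195900 m³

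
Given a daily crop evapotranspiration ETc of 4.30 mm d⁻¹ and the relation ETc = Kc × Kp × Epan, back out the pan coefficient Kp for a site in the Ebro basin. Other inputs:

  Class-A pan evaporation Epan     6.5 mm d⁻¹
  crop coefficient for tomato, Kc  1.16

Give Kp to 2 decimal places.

ETc = Kc × Kp × Epan  ⇒  Kp = ETc / (Kc × Epan)
Kp = 4.30 / (1.16 × 6.5) = 4.30 / 7.540 = 0.5703

0.57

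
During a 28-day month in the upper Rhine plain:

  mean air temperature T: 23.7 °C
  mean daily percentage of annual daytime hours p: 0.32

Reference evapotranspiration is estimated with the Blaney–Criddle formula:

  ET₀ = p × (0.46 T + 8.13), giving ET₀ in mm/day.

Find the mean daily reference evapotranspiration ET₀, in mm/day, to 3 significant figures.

ET₀ = 0.32 × (0.46 × 23.7 + 8.13) = 0.32 × 19.032 = 6.0902 mm/d

6.09 mm/day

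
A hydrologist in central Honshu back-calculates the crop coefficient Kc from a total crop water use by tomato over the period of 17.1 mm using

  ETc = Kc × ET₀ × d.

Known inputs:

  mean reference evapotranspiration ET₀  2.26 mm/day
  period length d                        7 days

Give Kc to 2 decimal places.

ETc = Kc × ET₀ × d  ⇒  Kc = ETc / (ET₀ × d)
Kc = 17.1 / (2.26 × 7) = 17.1 / 15.82 = 1.0809

1.08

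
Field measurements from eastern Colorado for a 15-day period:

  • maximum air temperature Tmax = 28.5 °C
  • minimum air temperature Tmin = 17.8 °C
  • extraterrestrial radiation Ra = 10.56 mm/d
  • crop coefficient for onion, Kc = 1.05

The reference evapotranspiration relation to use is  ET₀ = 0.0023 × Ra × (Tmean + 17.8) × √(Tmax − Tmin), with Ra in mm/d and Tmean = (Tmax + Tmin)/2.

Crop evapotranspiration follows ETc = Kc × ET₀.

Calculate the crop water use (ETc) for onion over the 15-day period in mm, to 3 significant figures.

Tmean = (28.5 + 17.8)/2 = 23.15 °C
ET₀ = 0.0023 × 10.56 × (23.15 + 17.8) × √10.7 = 0.0023 × 10.56 × 40.95 × 3.2711 = 3.2534 mm/d
ETc = Kc × ET₀ = 1.05 × 3.2534 = 3.4161 mm/d
Over 15 days: 3.4161 × 15 = 51.242 mm

51.2 mm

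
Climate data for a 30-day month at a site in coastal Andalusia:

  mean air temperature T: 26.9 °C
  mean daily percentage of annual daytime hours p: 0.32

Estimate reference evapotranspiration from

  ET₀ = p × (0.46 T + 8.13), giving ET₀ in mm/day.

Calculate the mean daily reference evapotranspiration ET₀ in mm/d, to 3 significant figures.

ET₀ = 0.32 × (0.46 × 26.9 + 8.13) = 0.32 × 20.504 = 6.5613 mm/d

6.56 mm/d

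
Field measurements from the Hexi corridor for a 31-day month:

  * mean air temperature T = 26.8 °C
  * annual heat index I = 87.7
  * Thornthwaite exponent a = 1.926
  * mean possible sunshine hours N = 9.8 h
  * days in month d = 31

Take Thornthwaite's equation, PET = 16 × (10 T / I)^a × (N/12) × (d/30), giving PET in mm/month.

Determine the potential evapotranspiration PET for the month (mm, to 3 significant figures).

10T/I = 10 × 26.8 / 87.7 = 3.0559
(10T/I)^a = 3.0559^1.926 = 8.5976
Uncorrected PET = 16 × 8.5976 = 137.562 mm
Correction = (N/12)(d/30) = (9.8/12)(31/30) = 0.8439
PET = 137.562 × 0.8439 = 116.089 mm/month

116 mm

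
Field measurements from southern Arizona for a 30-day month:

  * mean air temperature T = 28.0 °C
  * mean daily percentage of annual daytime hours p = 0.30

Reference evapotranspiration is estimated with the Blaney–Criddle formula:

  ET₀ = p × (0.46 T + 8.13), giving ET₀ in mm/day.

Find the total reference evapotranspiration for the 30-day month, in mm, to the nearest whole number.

189 mm

ET₀ = 0.30 × (0.46 × 28.0 + 8.13) = 0.30 × 21.010 = 6.3030 mm/d
Monthly total = 6.3030 × 30 = 189.090 mm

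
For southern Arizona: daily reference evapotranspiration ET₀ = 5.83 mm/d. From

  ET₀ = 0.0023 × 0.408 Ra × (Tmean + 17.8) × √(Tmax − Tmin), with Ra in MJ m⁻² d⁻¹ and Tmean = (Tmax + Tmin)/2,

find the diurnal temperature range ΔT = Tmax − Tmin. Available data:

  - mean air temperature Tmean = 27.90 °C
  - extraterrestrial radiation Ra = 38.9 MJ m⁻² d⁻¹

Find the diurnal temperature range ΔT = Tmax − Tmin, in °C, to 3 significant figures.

12.2 °C

√ΔT = ET₀ / [0.0023 × 0.408 × Ra × (Tmean+17.8)] = 5.83 / (0.0023 × 15.8712 × 45.70) = 3.4947
ΔT = 3.4947² = 12.213 °C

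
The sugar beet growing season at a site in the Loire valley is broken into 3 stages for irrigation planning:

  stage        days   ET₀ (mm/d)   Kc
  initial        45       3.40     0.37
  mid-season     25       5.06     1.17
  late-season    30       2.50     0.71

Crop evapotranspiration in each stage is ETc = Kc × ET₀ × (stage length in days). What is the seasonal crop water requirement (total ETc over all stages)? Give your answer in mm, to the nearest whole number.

258 mm

initial: 0.37 × 3.40 × 45 = 56.61 mm
mid-season: 1.17 × 5.06 × 25 = 148.01 mm
late-season: 0.71 × 2.50 × 30 = 53.25 mm
Seasonal total = 257.87 mm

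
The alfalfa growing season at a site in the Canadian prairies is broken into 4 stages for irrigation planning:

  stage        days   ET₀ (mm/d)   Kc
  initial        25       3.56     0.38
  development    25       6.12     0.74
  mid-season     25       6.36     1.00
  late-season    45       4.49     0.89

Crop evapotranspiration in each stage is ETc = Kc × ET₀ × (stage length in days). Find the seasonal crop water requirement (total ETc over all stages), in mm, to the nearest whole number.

486 mm

initial: 0.38 × 3.56 × 25 = 33.82 mm
development: 0.74 × 6.12 × 25 = 113.22 mm
mid-season: 1.00 × 6.36 × 25 = 159.00 mm
late-season: 0.89 × 4.49 × 45 = 179.82 mm
Seasonal total = 485.86 mm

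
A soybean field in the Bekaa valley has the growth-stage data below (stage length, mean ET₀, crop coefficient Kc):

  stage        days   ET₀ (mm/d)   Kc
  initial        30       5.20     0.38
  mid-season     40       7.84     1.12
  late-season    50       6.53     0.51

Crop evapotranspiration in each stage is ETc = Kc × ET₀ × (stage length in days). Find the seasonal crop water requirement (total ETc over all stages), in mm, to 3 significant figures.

577 mm

initial: 0.38 × 5.20 × 30 = 59.28 mm
mid-season: 1.12 × 7.84 × 40 = 351.23 mm
late-season: 0.51 × 6.53 × 50 = 166.52 mm
Seasonal total = 577.03 mm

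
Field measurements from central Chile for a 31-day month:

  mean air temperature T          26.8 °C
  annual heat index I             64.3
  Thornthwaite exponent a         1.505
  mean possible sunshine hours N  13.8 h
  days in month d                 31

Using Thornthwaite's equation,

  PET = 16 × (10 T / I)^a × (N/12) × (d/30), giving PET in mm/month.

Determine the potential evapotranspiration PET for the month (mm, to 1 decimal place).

10T/I = 10 × 26.8 / 64.3 = 4.1680
(10T/I)^a = 4.1680^1.505 = 8.5702
Uncorrected PET = 16 × 8.5702 = 137.123 mm
Correction = (N/12)(d/30) = (13.8/12)(31/30) = 1.1883
PET = 137.123 × 1.1883 = 162.943 mm/month

162.9 mm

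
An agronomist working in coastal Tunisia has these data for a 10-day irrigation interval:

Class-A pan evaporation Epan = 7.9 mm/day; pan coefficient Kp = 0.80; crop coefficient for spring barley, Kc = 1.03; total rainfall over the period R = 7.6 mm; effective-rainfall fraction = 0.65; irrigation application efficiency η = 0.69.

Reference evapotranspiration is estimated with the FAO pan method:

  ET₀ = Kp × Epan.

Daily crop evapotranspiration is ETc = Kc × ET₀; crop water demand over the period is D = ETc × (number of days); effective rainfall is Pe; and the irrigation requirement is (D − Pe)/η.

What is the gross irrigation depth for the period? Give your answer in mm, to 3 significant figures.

87.2 mm

ET₀ = 0.80 × 7.9 = 6.3200 mm/d
ETc = Kc × ET₀ = 1.03 × 6.3200 = 6.5096 mm/d
Crop demand D = ETc × 10 d = 6.5096 × 10 = 65.096 mm
Pe = 0.65 × 7.6 = 4.940 mm
D − Pe = 65.096 − 4.940 = 60.156 mm
Gross irrigation = 60.156 / 0.69 = 87.183 mm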